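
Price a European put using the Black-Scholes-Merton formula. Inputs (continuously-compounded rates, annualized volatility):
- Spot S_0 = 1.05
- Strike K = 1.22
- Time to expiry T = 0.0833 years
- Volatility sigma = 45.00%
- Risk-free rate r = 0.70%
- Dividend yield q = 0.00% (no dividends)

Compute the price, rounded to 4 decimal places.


d1 = (ln(S/K) + (r - q + 0.5*sigma^2) * T) / (sigma * sqrt(T)) = -1.08597035
d2 = d1 - sigma * sqrt(T) = -1.21584818
exp(-rT) = 0.99941707; exp(-qT) = 1.00000000
P = K * exp(-rT) * N(-d2) - S_0 * exp(-qT) * N(-d1)
N(-d1) = 0.86125395; N(-d2) = 0.88797862
P = 1.2200 * 0.99941707 * 0.88797862 - 1.0500 * 1.00000000 * 0.86125395 = 0.1784

Answer: Price = 0.1784


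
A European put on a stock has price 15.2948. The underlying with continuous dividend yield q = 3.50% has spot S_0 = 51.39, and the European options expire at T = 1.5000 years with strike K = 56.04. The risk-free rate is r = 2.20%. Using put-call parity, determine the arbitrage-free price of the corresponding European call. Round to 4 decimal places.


Put-call parity: C - P = S_0 * exp(-qT) - K * exp(-rT).
S_0 * exp(-qT) = 51.3900 * 0.94885432 = 48.76162356
K * exp(-rT) = 56.0400 * 0.96753856 = 54.22086088
C = P + S*exp(-qT) - K*exp(-rT)
C = 15.2948 + 48.76162356 - 54.22086088 = 9.8356

Answer: Call price = 9.8356


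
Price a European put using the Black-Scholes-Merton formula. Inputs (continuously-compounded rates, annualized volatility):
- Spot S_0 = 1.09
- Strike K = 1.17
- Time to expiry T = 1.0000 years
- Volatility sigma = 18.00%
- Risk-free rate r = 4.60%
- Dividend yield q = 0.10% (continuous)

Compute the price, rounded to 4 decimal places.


d1 = (ln(S/K) + (r - q + 0.5*sigma^2) * T) / (sigma * sqrt(T)) = -0.05347807
d2 = d1 - sigma * sqrt(T) = -0.23347807
exp(-rT) = 0.95504196; exp(-qT) = 0.99900050
P = K * exp(-rT) * N(-d2) - S_0 * exp(-qT) * N(-d1)
N(-d1) = 0.52132450; N(-d2) = 0.59230490
P = 1.1700 * 0.95504196 * 0.59230490 - 1.0900 * 0.99900050 * 0.52132450 = 0.0942

Answer: Price = 0.0942


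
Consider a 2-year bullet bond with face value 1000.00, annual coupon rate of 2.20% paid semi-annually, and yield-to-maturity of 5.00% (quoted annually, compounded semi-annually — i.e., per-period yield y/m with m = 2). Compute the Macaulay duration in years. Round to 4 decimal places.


Answer: Macaulay duration = 1.9666 years

Derivation:
Coupon per period c = face * coupon_rate / m = 11.000000
Periods per year m = 2; per-period yield y/m = 0.025000
Number of cashflows N = 4
Cashflows (t years, CF_t, discount factor 1/(1+y/m)^(m*t), PV):
  t = 0.5000: CF_t = 11.000000, DF = 0.975610, PV = 10.731707
  t = 1.0000: CF_t = 11.000000, DF = 0.951814, PV = 10.469958
  t = 1.5000: CF_t = 11.000000, DF = 0.928599, PV = 10.214594
  t = 2.0000: CF_t = 1011.000000, DF = 0.905951, PV = 915.916102
Price P = sum_t PV_t = 947.332361
Macaulay numerator sum_t t * PV_t:
  t * PV_t at t = 0.5000: 5.365854
  t * PV_t at t = 1.0000: 10.469958
  t * PV_t at t = 1.5000: 15.321890
  t * PV_t at t = 2.0000: 1831.832204
Macaulay duration D = (sum_t t * PV_t) / P = 1862.989906 / 947.332361 = 1.966564


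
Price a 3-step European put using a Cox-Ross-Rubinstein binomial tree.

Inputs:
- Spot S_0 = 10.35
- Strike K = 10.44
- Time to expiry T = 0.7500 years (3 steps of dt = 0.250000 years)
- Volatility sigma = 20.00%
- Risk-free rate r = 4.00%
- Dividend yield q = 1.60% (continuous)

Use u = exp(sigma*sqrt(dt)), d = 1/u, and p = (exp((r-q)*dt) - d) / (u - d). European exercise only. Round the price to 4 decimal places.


dt = T/N = 0.250000
u = exp(sigma*sqrt(dt)) = 1.105171; d = 1/u = 0.904837
p = (exp((r-q)*dt) - d) / (u - d) = 0.505061
Discount per step: exp(-r*dt) = 0.990050
Stock lattice S(k, i) with i counting down-moves:
  k=0: S(0,0) = 10.3500
  k=1: S(1,0) = 11.4385; S(1,1) = 9.3651
  k=2: S(2,0) = 12.6415; S(2,1) = 10.3500; S(2,2) = 8.4739
  k=3: S(3,0) = 13.9710; S(3,1) = 11.4385; S(3,2) = 9.3651; S(3,3) = 7.6675
Terminal payoffs V(N, i) = max(K - S_T, 0):
  V(3,0) = 0.000000; V(3,1) = 0.000000; V(3,2) = 1.074933; V(3,3) = 2.772531
Backward induction: V(k, i) = exp(-r*dt) * [p * V(k+1, i) + (1-p) * V(k+1, i+1)].
  V(2,0) = exp(-r*dt) * [p*0.000000 + (1-p)*0.000000] = 0.000000
  V(2,1) = exp(-r*dt) * [p*0.000000 + (1-p)*1.074933] = 0.526732
  V(2,2) = exp(-r*dt) * [p*1.074933 + (1-p)*2.772531] = 1.896085
  V(1,0) = exp(-r*dt) * [p*0.000000 + (1-p)*0.526732] = 0.258106
  V(1,1) = exp(-r*dt) * [p*0.526732 + (1-p)*1.896085] = 1.192494
  V(0,0) = exp(-r*dt) * [p*0.258106 + (1-p)*1.192494] = 0.713401

Answer: Price = V(0,0) = 0.7134


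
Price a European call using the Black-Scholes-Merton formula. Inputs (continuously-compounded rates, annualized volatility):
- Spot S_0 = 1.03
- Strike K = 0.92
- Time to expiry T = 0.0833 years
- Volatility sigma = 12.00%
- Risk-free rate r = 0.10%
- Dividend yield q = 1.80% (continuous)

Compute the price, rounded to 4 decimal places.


Answer: Price = 0.1085

Derivation:
d1 = (ln(S/K) + (r - q + 0.5*sigma^2) * T) / (sigma * sqrt(T)) = 3.23739068
d2 = d1 - sigma * sqrt(T) = 3.20275659
exp(-rT) = 0.99991670; exp(-qT) = 0.99850172
C = S_0 * exp(-qT) * N(d1) - K * exp(-rT) * N(d2)
N(d1) = 0.99939686; N(d2) = 0.99931941
C = 1.0300 * 0.99850172 * 0.99939686 - 0.9200 * 0.99991670 * 0.99931941 = 0.1085


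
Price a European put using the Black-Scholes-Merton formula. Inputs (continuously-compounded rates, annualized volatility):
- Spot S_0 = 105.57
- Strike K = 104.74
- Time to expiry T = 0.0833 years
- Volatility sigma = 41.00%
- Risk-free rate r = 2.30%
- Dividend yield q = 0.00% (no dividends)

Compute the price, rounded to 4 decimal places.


Answer: Price = 4.4583

Derivation:
d1 = (ln(S/K) + (r - q + 0.5*sigma^2) * T) / (sigma * sqrt(T)) = 0.14206010
d2 = d1 - sigma * sqrt(T) = 0.02372697
exp(-rT) = 0.99808593; exp(-qT) = 1.00000000
P = K * exp(-rT) * N(-d2) - S_0 * exp(-qT) * N(-d1)
N(-d1) = 0.44351627; N(-d2) = 0.49053520
P = 104.7400 * 0.99808593 * 0.49053520 - 105.5700 * 1.00000000 * 0.44351627 = 4.4583


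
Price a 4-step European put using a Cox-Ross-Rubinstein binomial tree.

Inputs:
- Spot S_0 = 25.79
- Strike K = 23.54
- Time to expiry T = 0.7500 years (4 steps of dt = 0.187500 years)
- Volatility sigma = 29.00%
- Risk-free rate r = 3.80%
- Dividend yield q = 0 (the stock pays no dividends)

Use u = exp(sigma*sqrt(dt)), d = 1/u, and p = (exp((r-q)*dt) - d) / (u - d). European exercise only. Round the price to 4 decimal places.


Answer: Price = V(0,0) = 1.3484

Derivation:
dt = T/N = 0.187500
u = exp(sigma*sqrt(dt)) = 1.133799; d = 1/u = 0.881991
p = (exp((r-q)*dt) - d) / (u - d) = 0.497044
Discount per step: exp(-r*dt) = 0.992900
Stock lattice S(k, i) with i counting down-moves:
  k=0: S(0,0) = 25.7900
  k=1: S(1,0) = 29.2407; S(1,1) = 22.7465
  k=2: S(2,0) = 33.1530; S(2,1) = 25.7900; S(2,2) = 20.0622
  k=3: S(3,0) = 37.5889; S(3,1) = 29.2407; S(3,2) = 22.7465; S(3,3) = 17.6947
  k=4: S(4,0) = 42.6182; S(4,1) = 33.1530; S(4,2) = 25.7900; S(4,3) = 20.0622; S(4,4) = 15.6066
Terminal payoffs V(N, i) = max(K - S_T, 0):
  V(4,0) = 0.000000; V(4,1) = 0.000000; V(4,2) = 0.000000; V(4,3) = 3.477760; V(4,4) = 7.933428
Backward induction: V(k, i) = exp(-r*dt) * [p * V(k+1, i) + (1-p) * V(k+1, i+1)].
  V(3,0) = exp(-r*dt) * [p*0.000000 + (1-p)*0.000000] = 0.000000
  V(3,1) = exp(-r*dt) * [p*0.000000 + (1-p)*0.000000] = 0.000000
  V(3,2) = exp(-r*dt) * [p*0.000000 + (1-p)*3.477760] = 1.736741
  V(3,3) = exp(-r*dt) * [p*3.477760 + (1-p)*7.933428] = 5.678163
  V(2,0) = exp(-r*dt) * [p*0.000000 + (1-p)*0.000000] = 0.000000
  V(2,1) = exp(-r*dt) * [p*0.000000 + (1-p)*1.736741] = 0.867302
  V(2,2) = exp(-r*dt) * [p*1.736741 + (1-p)*5.678163] = 3.692698
  V(1,0) = exp(-r*dt) * [p*0.000000 + (1-p)*0.867302] = 0.433118
  V(1,1) = exp(-r*dt) * [p*0.867302 + (1-p)*3.692698] = 2.272105
  V(0,0) = exp(-r*dt) * [p*0.433118 + (1-p)*2.272105] = 1.348405


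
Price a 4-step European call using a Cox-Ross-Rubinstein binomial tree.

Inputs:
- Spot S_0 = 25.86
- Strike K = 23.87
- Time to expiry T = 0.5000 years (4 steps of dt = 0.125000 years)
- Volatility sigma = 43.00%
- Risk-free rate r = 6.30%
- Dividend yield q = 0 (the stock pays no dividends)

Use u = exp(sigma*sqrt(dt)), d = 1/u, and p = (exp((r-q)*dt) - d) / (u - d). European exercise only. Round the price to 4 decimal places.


dt = T/N = 0.125000
u = exp(sigma*sqrt(dt)) = 1.164193; d = 1/u = 0.858964
p = (exp((r-q)*dt) - d) / (u - d) = 0.487968
Discount per step: exp(-r*dt) = 0.992156
Stock lattice S(k, i) with i counting down-moves:
  k=0: S(0,0) = 25.8600
  k=1: S(1,0) = 30.1060; S(1,1) = 22.2128
  k=2: S(2,0) = 35.0492; S(2,1) = 25.8600; S(2,2) = 19.0800
  k=3: S(3,0) = 40.8040; S(3,1) = 30.1060; S(3,2) = 22.2128; S(3,3) = 16.3891
  k=4: S(4,0) = 47.5038; S(4,1) = 35.0492; S(4,2) = 25.8600; S(4,3) = 19.0800; S(4,4) = 14.0776
Terminal payoffs V(N, i) = max(S_T - K, 0):
  V(4,0) = 23.633776; V(4,1) = 11.179218; V(4,2) = 1.990000; V(4,3) = 0.000000; V(4,4) = 0.000000
Backward induction: V(k, i) = exp(-r*dt) * [p * V(k+1, i) + (1-p) * V(k+1, i+1)].
  V(3,0) = exp(-r*dt) * [p*23.633776 + (1-p)*11.179218] = 17.121284
  V(3,1) = exp(-r*dt) * [p*11.179218 + (1-p)*1.990000] = 6.423263
  V(3,2) = exp(-r*dt) * [p*1.990000 + (1-p)*0.000000] = 0.963440
  V(3,3) = exp(-r*dt) * [p*0.000000 + (1-p)*0.000000] = 0.000000
  V(2,0) = exp(-r*dt) * [p*17.121284 + (1-p)*6.423263] = 11.552225
  V(2,1) = exp(-r*dt) * [p*6.423263 + (1-p)*0.963440] = 3.599205
  V(2,2) = exp(-r*dt) * [p*0.963440 + (1-p)*0.000000] = 0.466440
  V(1,0) = exp(-r*dt) * [p*11.552225 + (1-p)*3.599205] = 7.421352
  V(1,1) = exp(-r*dt) * [p*3.599205 + (1-p)*0.466440] = 1.979480
  V(0,0) = exp(-r*dt) * [p*7.421352 + (1-p)*1.979480] = 4.598584

Answer: Price = V(0,0) = 4.5986


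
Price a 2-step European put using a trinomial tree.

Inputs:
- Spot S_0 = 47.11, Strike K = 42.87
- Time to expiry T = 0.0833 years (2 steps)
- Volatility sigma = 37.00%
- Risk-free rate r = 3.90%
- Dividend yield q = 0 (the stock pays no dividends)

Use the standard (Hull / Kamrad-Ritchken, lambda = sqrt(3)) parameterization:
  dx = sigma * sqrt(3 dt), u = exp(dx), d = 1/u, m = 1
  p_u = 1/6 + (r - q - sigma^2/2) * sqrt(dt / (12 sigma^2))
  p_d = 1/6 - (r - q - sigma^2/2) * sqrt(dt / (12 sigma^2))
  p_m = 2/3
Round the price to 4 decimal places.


dt = T/N = 0.041650; dx = sigma*sqrt(3*dt) = 0.130789
u = exp(dx) = 1.139727; d = 1/u = 0.877403
p_u = 0.161977, p_m = 0.666667, p_d = 0.171356
Discount per step: exp(-r*dt) = 0.998377
Stock lattice S(k, j) with j the centered position index:
  k=0: S(0,+0) = 47.1100
  k=1: S(1,-1) = 41.3345; S(1,+0) = 47.1100; S(1,+1) = 53.6925
  k=2: S(2,-2) = 36.2670; S(2,-1) = 41.3345; S(2,+0) = 47.1100; S(2,+1) = 53.6925; S(2,+2) = 61.1948
Terminal payoffs V(N, j) = max(K - S_T, 0):
  V(2,-2) = 6.603004; V(2,-1) = 1.535533; V(2,+0) = 0.000000; V(2,+1) = 0.000000; V(2,+2) = 0.000000
Backward induction: V(k, j) = exp(-r*dt) * [p_u * V(k+1, j+1) + p_m * V(k+1, j) + p_d * V(k+1, j-1)]
  V(1,-1) = exp(-r*dt) * [p_u*0.000000 + p_m*1.535533 + p_d*6.603004] = 2.151654
  V(1,+0) = exp(-r*dt) * [p_u*0.000000 + p_m*0.000000 + p_d*1.535533] = 0.262696
  V(1,+1) = exp(-r*dt) * [p_u*0.000000 + p_m*0.000000 + p_d*0.000000] = 0.000000
  V(0,+0) = exp(-r*dt) * [p_u*0.000000 + p_m*0.262696 + p_d*2.151654] = 0.542946

Answer: Price = V(0,0) = 0.5429


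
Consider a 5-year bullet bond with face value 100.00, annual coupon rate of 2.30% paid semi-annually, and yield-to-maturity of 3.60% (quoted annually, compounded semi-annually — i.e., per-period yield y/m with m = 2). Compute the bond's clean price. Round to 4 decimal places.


Coupon per period c = face * coupon_rate / m = 1.150000
Periods per year m = 2; per-period yield y/m = 0.018000
Number of cashflows N = 10
Cashflows (t years, CF_t, discount factor 1/(1+y/m)^(m*t), PV):
  t = 0.5000: CF_t = 1.150000, DF = 0.982318, PV = 1.129666
  t = 1.0000: CF_t = 1.150000, DF = 0.964949, PV = 1.109692
  t = 1.5000: CF_t = 1.150000, DF = 0.947887, PV = 1.090070
  t = 2.0000: CF_t = 1.150000, DF = 0.931127, PV = 1.070796
  t = 2.5000: CF_t = 1.150000, DF = 0.914663, PV = 1.051862
  t = 3.0000: CF_t = 1.150000, DF = 0.898490, PV = 1.033264
  t = 3.5000: CF_t = 1.150000, DF = 0.882603, PV = 1.014994
  t = 4.0000: CF_t = 1.150000, DF = 0.866997, PV = 0.997047
  t = 4.5000: CF_t = 1.150000, DF = 0.851667, PV = 0.979417
  t = 5.0000: CF_t = 101.150000, DF = 0.836608, PV = 84.622939
Price P = sum_t PV_t = 94.099748

Answer: Price = 94.0997


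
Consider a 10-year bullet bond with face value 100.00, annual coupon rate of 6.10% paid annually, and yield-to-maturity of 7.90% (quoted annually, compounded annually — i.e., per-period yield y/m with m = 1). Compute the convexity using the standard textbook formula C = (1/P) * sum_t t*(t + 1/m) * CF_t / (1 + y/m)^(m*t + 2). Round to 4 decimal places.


Coupon per period c = face * coupon_rate / m = 6.100000
Periods per year m = 1; per-period yield y/m = 0.079000
Number of cashflows N = 10
Cashflows (t years, CF_t, discount factor 1/(1+y/m)^(m*t), PV):
  t = 1.0000: CF_t = 6.100000, DF = 0.926784, PV = 5.653383
  t = 2.0000: CF_t = 6.100000, DF = 0.858929, PV = 5.239465
  t = 3.0000: CF_t = 6.100000, DF = 0.796041, PV = 4.855853
  t = 4.0000: CF_t = 6.100000, DF = 0.737758, PV = 4.500327
  t = 5.0000: CF_t = 6.100000, DF = 0.683743, PV = 4.170831
  t = 6.0000: CF_t = 6.100000, DF = 0.633682, PV = 3.865460
  t = 7.0000: CF_t = 6.100000, DF = 0.587286, PV = 3.582447
  t = 8.0000: CF_t = 6.100000, DF = 0.544288, PV = 3.320154
  t = 9.0000: CF_t = 6.100000, DF = 0.504437, PV = 3.077066
  t = 10.0000: CF_t = 106.100000, DF = 0.467504, PV = 49.602200
Price P = sum_t PV_t = 87.867185
Convexity numerator sum_t t*(t + 1/m) * CF_t / (1+y/m)^(m*t + 2):
  t = 1.0000: term = 9.711705
  t = 2.0000: term = 27.001961
  t = 3.0000: term = 50.049974
  t = 4.0000: term = 77.309197
  t = 5.0000: term = 107.473397
  t = 6.0000: term = 139.446484
  t = 7.0000: term = 172.315704
  t = 8.0000: term = 205.327862
  t = 9.0000: term = 237.868237
  t = 10.0000: term = 4686.522785
Convexity = (1/P) * sum = 5713.027307 / 87.867185 = 65.018895

Answer: Convexity = 65.0189


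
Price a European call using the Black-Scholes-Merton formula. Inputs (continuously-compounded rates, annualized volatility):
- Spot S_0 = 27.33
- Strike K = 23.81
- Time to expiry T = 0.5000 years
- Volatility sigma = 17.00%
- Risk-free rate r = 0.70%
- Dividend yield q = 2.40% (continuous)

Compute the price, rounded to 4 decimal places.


Answer: Price = 3.4957

Derivation:
d1 = (ln(S/K) + (r - q + 0.5*sigma^2) * T) / (sigma * sqrt(T)) = 1.13639829
d2 = d1 - sigma * sqrt(T) = 1.01619014
exp(-rT) = 0.99650612; exp(-qT) = 0.98807171
C = S_0 * exp(-qT) * N(d1) - K * exp(-rT) * N(d2)
N(d1) = 0.87210504; N(d2) = 0.84523057
C = 27.3300 * 0.98807171 * 0.87210504 - 23.8100 * 0.99650612 * 0.84523057 = 3.4957


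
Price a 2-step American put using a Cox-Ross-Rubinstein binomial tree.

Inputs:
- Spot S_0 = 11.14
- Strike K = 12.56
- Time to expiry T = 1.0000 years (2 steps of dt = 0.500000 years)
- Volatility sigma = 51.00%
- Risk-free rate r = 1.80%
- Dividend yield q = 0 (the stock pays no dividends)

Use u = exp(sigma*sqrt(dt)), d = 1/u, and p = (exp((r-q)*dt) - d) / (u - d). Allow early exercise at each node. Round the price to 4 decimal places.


dt = T/N = 0.500000
u = exp(sigma*sqrt(dt)) = 1.434225; d = 1/u = 0.697241
p = (exp((r-q)*dt) - d) / (u - d) = 0.423075
Discount per step: exp(-r*dt) = 0.991040
Stock lattice S(k, i) with i counting down-moves:
  k=0: S(0,0) = 11.1400
  k=1: S(1,0) = 15.9773; S(1,1) = 7.7673
  k=2: S(2,0) = 22.9150; S(2,1) = 11.1400; S(2,2) = 5.4157
Terminal payoffs V(N, i) = max(K - S_T, 0):
  V(2,0) = 0.000000; V(2,1) = 1.420000; V(2,2) = 7.144348
Backward induction: V(k, i) = exp(-r*dt) * [p * V(k+1, i) + (1-p) * V(k+1, i+1)]; then take max(V_cont, immediate exercise) for American.
  V(1,0) = exp(-r*dt) * [p*0.000000 + (1-p)*1.420000] = 0.811893; exercise = 0.000000; V(1,0) = max -> 0.811893
  V(1,1) = exp(-r*dt) * [p*1.420000 + (1-p)*7.144348] = 4.680205; exercise = 4.792738; V(1,1) = max -> 4.792738
  V(0,0) = exp(-r*dt) * [p*0.811893 + (1-p)*4.792738] = 3.080688; exercise = 1.420000; V(0,0) = max -> 3.080688

Answer: Price = V(0,0) = 3.0807


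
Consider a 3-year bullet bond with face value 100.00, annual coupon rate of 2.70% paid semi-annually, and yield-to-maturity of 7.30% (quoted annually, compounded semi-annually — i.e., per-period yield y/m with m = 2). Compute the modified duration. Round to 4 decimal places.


Coupon per period c = face * coupon_rate / m = 1.350000
Periods per year m = 2; per-period yield y/m = 0.036500
Number of cashflows N = 6
Cashflows (t years, CF_t, discount factor 1/(1+y/m)^(m*t), PV):
  t = 0.5000: CF_t = 1.350000, DF = 0.964785, PV = 1.302460
  t = 1.0000: CF_t = 1.350000, DF = 0.930811, PV = 1.256595
  t = 1.5000: CF_t = 1.350000, DF = 0.898033, PV = 1.212344
  t = 2.0000: CF_t = 1.350000, DF = 0.866409, PV = 1.169652
  t = 2.5000: CF_t = 1.350000, DF = 0.835898, PV = 1.128463
  t = 3.0000: CF_t = 101.350000, DF = 0.806462, PV = 81.734971
Price P = sum_t PV_t = 87.804484
First compute Macaulay numerator sum_t t * PV_t:
  t * PV_t at t = 0.5000: 0.651230
  t * PV_t at t = 1.0000: 1.256595
  t * PV_t at t = 1.5000: 1.818516
  t * PV_t at t = 2.0000: 2.339303
  t * PV_t at t = 2.5000: 2.821157
  t * PV_t at t = 3.0000: 245.204914
Macaulay duration D = 254.091715 / 87.804484 = 2.893835
Modified duration = D / (1 + y/m) = 2.893835 / (1 + 0.036500) = 2.791930

Answer: Modified duration = 2.7919


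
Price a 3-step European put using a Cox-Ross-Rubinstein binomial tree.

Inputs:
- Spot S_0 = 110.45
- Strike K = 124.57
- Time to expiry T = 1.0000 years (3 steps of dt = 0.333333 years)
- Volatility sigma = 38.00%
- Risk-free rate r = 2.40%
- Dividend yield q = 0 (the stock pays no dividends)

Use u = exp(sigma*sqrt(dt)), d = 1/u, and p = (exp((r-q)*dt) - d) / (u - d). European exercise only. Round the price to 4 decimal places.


dt = T/N = 0.333333
u = exp(sigma*sqrt(dt)) = 1.245321; d = 1/u = 0.803006
p = (exp((r-q)*dt) - d) / (u - d) = 0.463530
Discount per step: exp(-r*dt) = 0.992032
Stock lattice S(k, i) with i counting down-moves:
  k=0: S(0,0) = 110.4500
  k=1: S(1,0) = 137.5457; S(1,1) = 88.6920
  k=2: S(2,0) = 171.2885; S(2,1) = 110.4500; S(2,2) = 71.2202
  k=3: S(3,0) = 213.3091; S(3,1) = 137.5457; S(3,2) = 88.6920; S(3,3) = 57.1903
Terminal payoffs V(N, i) = max(K - S_T, 0):
  V(3,0) = 0.000000; V(3,1) = 0.000000; V(3,2) = 35.877988; V(3,3) = 67.379739
Backward induction: V(k, i) = exp(-r*dt) * [p * V(k+1, i) + (1-p) * V(k+1, i+1)].
  V(2,0) = exp(-r*dt) * [p*0.000000 + (1-p)*0.000000] = 0.000000
  V(2,1) = exp(-r*dt) * [p*0.000000 + (1-p)*35.877988] = 19.094103
  V(2,2) = exp(-r*dt) * [p*35.877988 + (1-p)*67.379739] = 52.357199
  V(1,0) = exp(-r*dt) * [p*0.000000 + (1-p)*19.094103] = 10.161795
  V(1,1) = exp(-r*dt) * [p*19.094103 + (1-p)*52.357199] = 36.644429
  V(0,0) = exp(-r*dt) * [p*10.161795 + (1-p)*36.644429] = 24.174763

Answer: Price = V(0,0) = 24.1748


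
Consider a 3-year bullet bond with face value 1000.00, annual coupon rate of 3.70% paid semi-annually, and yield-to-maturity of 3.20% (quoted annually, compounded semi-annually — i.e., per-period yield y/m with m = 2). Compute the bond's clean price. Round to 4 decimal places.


Coupon per period c = face * coupon_rate / m = 18.500000
Periods per year m = 2; per-period yield y/m = 0.016000
Number of cashflows N = 6
Cashflows (t years, CF_t, discount factor 1/(1+y/m)^(m*t), PV):
  t = 0.5000: CF_t = 18.500000, DF = 0.984252, PV = 18.208661
  t = 1.0000: CF_t = 18.500000, DF = 0.968752, PV = 17.921911
  t = 1.5000: CF_t = 18.500000, DF = 0.953496, PV = 17.639676
  t = 2.0000: CF_t = 18.500000, DF = 0.938480, PV = 17.361886
  t = 2.5000: CF_t = 18.500000, DF = 0.923701, PV = 17.088470
  t = 3.0000: CF_t = 1018.500000, DF = 0.909155, PV = 925.973985
Price P = sum_t PV_t = 1014.194590

Answer: Price = 1014.1946


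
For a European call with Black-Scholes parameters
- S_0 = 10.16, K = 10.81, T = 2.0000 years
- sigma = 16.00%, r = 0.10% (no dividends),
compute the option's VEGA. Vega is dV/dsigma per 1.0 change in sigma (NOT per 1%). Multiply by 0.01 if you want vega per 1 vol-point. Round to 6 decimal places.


d1 = -0.1520862479; d2 = -0.3783604178
phi(d1) = 0.3943550448; exp(-qT) = 1.0000000000; exp(-rT) = 0.9980019987
Vega = S * exp(-qT) * phi(d1) * sqrt(T) = 10.1600 * 1.0000000000 * 0.3943550448 * 1.4142135624 = 5.666255

Answer: Vega = 5.666255


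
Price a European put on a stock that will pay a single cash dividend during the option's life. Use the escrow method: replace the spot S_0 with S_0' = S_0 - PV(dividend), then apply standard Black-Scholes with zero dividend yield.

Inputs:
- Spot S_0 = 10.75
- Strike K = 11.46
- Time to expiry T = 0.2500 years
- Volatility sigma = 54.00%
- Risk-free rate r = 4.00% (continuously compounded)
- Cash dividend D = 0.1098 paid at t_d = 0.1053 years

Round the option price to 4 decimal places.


PV(D) = D * exp(-r * t_d) = 0.1098 * 0.99579686 = 0.10933850
S_0' = S_0 - PV(D) = 10.7500 - 0.10933850 = 10.64066150
d1 = (ln(S_0'/K) + (r + sigma^2/2)*T) / (sigma*sqrt(T)) = -0.10270392
d2 = d1 - sigma*sqrt(T) = -0.37270392
exp(-rT) = 0.99004983
N(-d1) = 0.54090102; N(-d2) = 0.64531559
P = K * exp(-rT) * N(-d2) - S_0' * N(-d1) = 11.4600 * 0.99004983 * 0.64531559 - 10.64066150 * 0.54090102 = 1.5662

Answer: Price = 1.5662


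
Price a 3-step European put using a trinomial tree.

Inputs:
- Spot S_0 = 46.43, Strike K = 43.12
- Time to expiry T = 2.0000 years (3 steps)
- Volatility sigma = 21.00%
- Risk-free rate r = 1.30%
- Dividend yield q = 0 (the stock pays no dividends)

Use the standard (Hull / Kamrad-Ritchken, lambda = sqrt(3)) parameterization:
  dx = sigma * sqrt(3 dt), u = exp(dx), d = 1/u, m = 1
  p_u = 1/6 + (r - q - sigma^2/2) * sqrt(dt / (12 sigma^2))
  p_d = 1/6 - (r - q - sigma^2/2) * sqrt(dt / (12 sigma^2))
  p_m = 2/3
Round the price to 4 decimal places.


Answer: Price = V(0,0) = 3.2984

Derivation:
dt = T/N = 0.666667; dx = sigma*sqrt(3*dt) = 0.296985
u = exp(dx) = 1.345795; d = 1/u = 0.743055
p_u = 0.156509, p_m = 0.666667, p_d = 0.176824
Discount per step: exp(-r*dt) = 0.991371
Stock lattice S(k, j) with j the centered position index:
  k=0: S(0,+0) = 46.4300
  k=1: S(1,-1) = 34.5001; S(1,+0) = 46.4300; S(1,+1) = 62.4853
  k=2: S(2,-2) = 25.6354; S(2,-1) = 34.5001; S(2,+0) = 46.4300; S(2,+1) = 62.4853; S(2,+2) = 84.0923
  k=3: S(3,-3) = 19.0486; S(3,-2) = 25.6354; S(3,-1) = 34.5001; S(3,+0) = 46.4300; S(3,+1) = 62.4853; S(3,+2) = 84.0923; S(3,+3) = 113.1710
Terminal payoffs V(N, j) = max(K - S_T, 0):
  V(3,-3) = 24.071445; V(3,-2) = 17.484551; V(3,-1) = 8.619944; V(3,+0) = 0.000000; V(3,+1) = 0.000000; V(3,+2) = 0.000000; V(3,+3) = 0.000000
Backward induction: V(k, j) = exp(-r*dt) * [p_u * V(k+1, j+1) + p_m * V(k+1, j) + p_d * V(k+1, j-1)]
  V(2,-2) = exp(-r*dt) * [p_u*8.619944 + p_m*17.484551 + p_d*24.071445] = 17.112927
  V(2,-1) = exp(-r*dt) * [p_u*0.000000 + p_m*8.619944 + p_d*17.484551] = 8.762055
  V(2,+0) = exp(-r*dt) * [p_u*0.000000 + p_m*0.000000 + p_d*8.619944] = 1.511063
  V(2,+1) = exp(-r*dt) * [p_u*0.000000 + p_m*0.000000 + p_d*0.000000] = 0.000000
  V(2,+2) = exp(-r*dt) * [p_u*0.000000 + p_m*0.000000 + p_d*0.000000] = 0.000000
  V(1,-1) = exp(-r*dt) * [p_u*1.511063 + p_m*8.762055 + p_d*17.112927] = 9.025287
  V(1,+0) = exp(-r*dt) * [p_u*0.000000 + p_m*1.511063 + p_d*8.762055] = 2.534657
  V(1,+1) = exp(-r*dt) * [p_u*0.000000 + p_m*0.000000 + p_d*1.511063] = 0.264887
  V(0,+0) = exp(-r*dt) * [p_u*0.264887 + p_m*2.534657 + p_d*9.025287] = 3.298408


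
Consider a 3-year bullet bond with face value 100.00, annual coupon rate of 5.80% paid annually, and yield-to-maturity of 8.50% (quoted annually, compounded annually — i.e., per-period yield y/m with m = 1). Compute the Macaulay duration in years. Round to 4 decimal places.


Answer: Macaulay duration = 2.8323 years

Derivation:
Coupon per period c = face * coupon_rate / m = 5.800000
Periods per year m = 1; per-period yield y/m = 0.085000
Number of cashflows N = 3
Cashflows (t years, CF_t, discount factor 1/(1+y/m)^(m*t), PV):
  t = 1.0000: CF_t = 5.800000, DF = 0.921659, PV = 5.345622
  t = 2.0000: CF_t = 5.800000, DF = 0.849455, PV = 4.926841
  t = 3.0000: CF_t = 105.800000, DF = 0.782908, PV = 82.831677
Price P = sum_t PV_t = 93.104140
Macaulay numerator sum_t t * PV_t:
  t * PV_t at t = 1.0000: 5.345622
  t * PV_t at t = 2.0000: 9.853681
  t * PV_t at t = 3.0000: 248.495030
Macaulay duration D = (sum_t t * PV_t) / P = 263.694334 / 93.104140 = 2.832251


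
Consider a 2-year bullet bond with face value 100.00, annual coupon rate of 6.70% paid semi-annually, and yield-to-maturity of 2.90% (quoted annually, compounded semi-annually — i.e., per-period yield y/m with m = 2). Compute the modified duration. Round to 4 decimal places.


Answer: Modified duration = 1.8813

Derivation:
Coupon per period c = face * coupon_rate / m = 3.350000
Periods per year m = 2; per-period yield y/m = 0.014500
Number of cashflows N = 4
Cashflows (t years, CF_t, discount factor 1/(1+y/m)^(m*t), PV):
  t = 0.5000: CF_t = 3.350000, DF = 0.985707, PV = 3.302119
  t = 1.0000: CF_t = 3.350000, DF = 0.971619, PV = 3.254923
  t = 1.5000: CF_t = 3.350000, DF = 0.957732, PV = 3.208401
  t = 2.0000: CF_t = 103.350000, DF = 0.944043, PV = 97.566848
Price P = sum_t PV_t = 107.332291
First compute Macaulay numerator sum_t t * PV_t:
  t * PV_t at t = 0.5000: 1.651060
  t * PV_t at t = 1.0000: 3.254923
  t * PV_t at t = 1.5000: 4.812602
  t * PV_t at t = 2.0000: 195.133696
Macaulay duration D = 204.852280 / 107.332291 = 1.908580
Modified duration = D / (1 + y/m) = 1.908580 / (1 + 0.014500) = 1.881301


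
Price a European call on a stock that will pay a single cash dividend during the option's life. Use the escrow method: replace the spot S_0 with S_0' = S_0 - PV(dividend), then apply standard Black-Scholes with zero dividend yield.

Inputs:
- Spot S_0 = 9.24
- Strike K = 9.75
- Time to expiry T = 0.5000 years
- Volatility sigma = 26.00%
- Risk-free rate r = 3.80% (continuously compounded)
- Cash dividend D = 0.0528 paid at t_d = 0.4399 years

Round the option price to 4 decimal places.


PV(D) = D * exp(-r * t_d) = 0.0528 * 0.98342274 = 0.05192472
S_0' = S_0 - PV(D) = 9.2400 - 0.05192472 = 9.18807528
d1 = (ln(S_0'/K) + (r + sigma^2/2)*T) / (sigma*sqrt(T)) = -0.12760997
d2 = d1 - sigma*sqrt(T) = -0.31145773
exp(-rT) = 0.98117936
N(d1) = 0.44922882; N(d2) = 0.37772634
C = S_0' * N(d1) - K * exp(-rT) * N(d2) = 9.18807528 * 0.44922882 - 9.7500 * 0.98117936 * 0.37772634 = 0.5140

Answer: Price = 0.5140


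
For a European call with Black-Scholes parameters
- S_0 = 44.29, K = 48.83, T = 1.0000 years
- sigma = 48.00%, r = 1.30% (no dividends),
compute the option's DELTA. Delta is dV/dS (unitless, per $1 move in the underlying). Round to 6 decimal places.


d1 = 0.0637792497; d2 = -0.4162207503
phi(d1) = 0.3981316978; exp(-qT) = 1.0000000000; exp(-rT) = 0.9870841350
N(d1) = 0.5254269995
Delta = exp(-qT) * N(d1) = 1.0000000000 * 0.5254269995 = 0.525427

Answer: Delta = 0.525427


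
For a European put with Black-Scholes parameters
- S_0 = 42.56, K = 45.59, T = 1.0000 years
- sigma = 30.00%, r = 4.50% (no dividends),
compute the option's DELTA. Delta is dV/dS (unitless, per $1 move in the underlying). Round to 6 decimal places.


Answer: Delta = -0.471796

Derivation:
d1 = 0.0707548360; d2 = -0.2292451640
phi(d1) = 0.3979449274; exp(-qT) = 1.0000000000; exp(-rT) = 0.9559974818
N(-d1) = 0.4717964387
Delta = -exp(-qT) * N(-d1) = -1.0000000000 * 0.4717964387 = -0.471796


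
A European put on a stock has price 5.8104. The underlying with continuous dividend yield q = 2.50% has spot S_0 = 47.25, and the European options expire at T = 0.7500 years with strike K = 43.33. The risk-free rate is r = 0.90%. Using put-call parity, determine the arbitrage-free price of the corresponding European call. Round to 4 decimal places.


Put-call parity: C - P = S_0 * exp(-qT) - K * exp(-rT).
S_0 * exp(-qT) = 47.2500 * 0.98142469 = 46.37231650
K * exp(-rT) = 43.3300 * 0.99327273 = 43.03850739
C = P + S*exp(-qT) - K*exp(-rT)
C = 5.8104 + 46.37231650 - 43.03850739 = 9.1442

Answer: Call price = 9.1442


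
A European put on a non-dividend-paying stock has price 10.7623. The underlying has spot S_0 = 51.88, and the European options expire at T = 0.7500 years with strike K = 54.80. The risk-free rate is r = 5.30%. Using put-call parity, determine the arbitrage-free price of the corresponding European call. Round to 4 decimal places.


Answer: Call price = 9.9779

Derivation:
Put-call parity: C - P = S_0 * exp(-qT) - K * exp(-rT).
S_0 * exp(-qT) = 51.8800 * 1.00000000 = 51.88000000
K * exp(-rT) = 54.8000 * 0.96102967 = 52.66442573
C = P + S*exp(-qT) - K*exp(-rT)
C = 10.7623 + 51.88000000 - 52.66442573 = 9.9779


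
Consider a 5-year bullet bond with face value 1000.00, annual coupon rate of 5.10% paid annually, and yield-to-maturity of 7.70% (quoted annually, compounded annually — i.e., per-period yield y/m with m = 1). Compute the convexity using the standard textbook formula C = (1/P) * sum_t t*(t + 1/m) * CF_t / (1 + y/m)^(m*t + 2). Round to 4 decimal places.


Coupon per period c = face * coupon_rate / m = 51.000000
Periods per year m = 1; per-period yield y/m = 0.077000
Number of cashflows N = 5
Cashflows (t years, CF_t, discount factor 1/(1+y/m)^(m*t), PV):
  t = 1.0000: CF_t = 51.000000, DF = 0.928505, PV = 47.353760
  t = 2.0000: CF_t = 51.000000, DF = 0.862122, PV = 43.968208
  t = 3.0000: CF_t = 51.000000, DF = 0.800484, PV = 40.824706
  t = 4.0000: CF_t = 51.000000, DF = 0.743254, PV = 37.905948
  t = 5.0000: CF_t = 1051.000000, DF = 0.690115, PV = 725.310892
Price P = sum_t PV_t = 895.363515
Convexity numerator sum_t t*(t + 1/m) * CF_t / (1+y/m)^(m*t + 2):
  t = 1.0000: term = 81.649412
  t = 2.0000: term = 227.435688
  t = 3.0000: term = 422.350396
  t = 4.0000: term = 653.590832
  t = 5.0000: term = 18759.188512
Convexity = (1/P) * sum = 20144.214840 / 895.363515 = 22.498365

Answer: Convexity = 22.4984


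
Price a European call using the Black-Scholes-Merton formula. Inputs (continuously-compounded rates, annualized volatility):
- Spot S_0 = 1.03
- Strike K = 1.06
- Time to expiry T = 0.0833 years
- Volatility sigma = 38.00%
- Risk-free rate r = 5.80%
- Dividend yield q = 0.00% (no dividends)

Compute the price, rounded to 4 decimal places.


Answer: Price = 0.0342

Derivation:
d1 = (ln(S/K) + (r - q + 0.5*sigma^2) * T) / (sigma * sqrt(T)) = -0.16288589
d2 = d1 - sigma * sqrt(T) = -0.27256049
exp(-rT) = 0.99518025; exp(-qT) = 1.00000000
C = S_0 * exp(-qT) * N(d1) - K * exp(-rT) * N(d2)
N(d1) = 0.43530414; N(d2) = 0.39259554
C = 1.0300 * 1.00000000 * 0.43530414 - 1.0600 * 0.99518025 * 0.39259554 = 0.0342


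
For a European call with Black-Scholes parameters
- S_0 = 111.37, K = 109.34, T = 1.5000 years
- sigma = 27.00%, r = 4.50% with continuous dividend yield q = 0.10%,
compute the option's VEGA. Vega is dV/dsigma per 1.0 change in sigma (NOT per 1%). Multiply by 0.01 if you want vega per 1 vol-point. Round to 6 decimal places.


Answer: Vega = 49.735420

Derivation:
d1 = 0.4205583310; d2 = 0.0898772157
phi(d1) = 0.3651769720; exp(-qT) = 0.9985011244; exp(-rT) = 0.9347277206
Vega = S * exp(-qT) * phi(d1) * sqrt(T) = 111.3700 * 0.9985011244 * 0.3651769720 * 1.2247448714 = 49.735420


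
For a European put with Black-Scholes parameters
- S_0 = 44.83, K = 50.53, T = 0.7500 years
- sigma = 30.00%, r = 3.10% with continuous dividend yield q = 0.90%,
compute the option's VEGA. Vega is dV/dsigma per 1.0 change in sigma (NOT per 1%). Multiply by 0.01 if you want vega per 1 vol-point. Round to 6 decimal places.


d1 = -0.2672733803; d2 = -0.5270810015
phi(d1) = 0.3849445184; exp(-qT) = 0.9932727301; exp(-rT) = 0.9770181987
Vega = S * exp(-qT) * phi(d1) * sqrt(T) = 44.8300 * 0.9932727301 * 0.3849445184 * 0.8660254038 = 14.844515

Answer: Vega = 14.844515


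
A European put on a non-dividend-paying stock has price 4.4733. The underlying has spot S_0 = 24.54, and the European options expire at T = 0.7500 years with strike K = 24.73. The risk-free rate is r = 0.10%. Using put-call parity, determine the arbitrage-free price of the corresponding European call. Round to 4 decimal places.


Answer: Call price = 4.3018

Derivation:
Put-call parity: C - P = S_0 * exp(-qT) - K * exp(-rT).
S_0 * exp(-qT) = 24.5400 * 1.00000000 = 24.54000000
K * exp(-rT) = 24.7300 * 0.99925028 = 24.71145945
C = P + S*exp(-qT) - K*exp(-rT)
C = 4.4733 + 24.54000000 - 24.71145945 = 4.3018


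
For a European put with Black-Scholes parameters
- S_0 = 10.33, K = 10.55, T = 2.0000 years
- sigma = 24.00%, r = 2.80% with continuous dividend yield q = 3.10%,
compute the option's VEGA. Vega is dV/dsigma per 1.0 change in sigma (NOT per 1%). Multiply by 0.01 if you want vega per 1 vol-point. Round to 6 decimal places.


Answer: Vega = 5.455601

Derivation:
d1 = 0.0899393369; d2 = -0.2494719181
phi(d1) = 0.3973320001; exp(-qT) = 0.9398828868; exp(-rT) = 0.9455391359
Vega = S * exp(-qT) * phi(d1) * sqrt(T) = 10.3300 * 0.9398828868 * 0.3973320001 * 1.4142135624 = 5.455601


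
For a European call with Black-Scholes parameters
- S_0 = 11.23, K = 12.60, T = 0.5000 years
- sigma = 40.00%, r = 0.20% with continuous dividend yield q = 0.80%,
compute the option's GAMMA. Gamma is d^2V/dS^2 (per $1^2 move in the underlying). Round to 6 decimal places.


Answer: Gamma = 0.120417

Derivation:
d1 = -0.2761536422; d2 = -0.5589963546
phi(d1) = 0.3840168104; exp(-qT) = 0.9960079893; exp(-rT) = 0.9990004998
Gamma = exp(-qT) * phi(d1) / (S * sigma * sqrt(T)) = 0.9960079893 * 0.3840168104 / (11.2300 * 0.4000 * 0.7071067812) = 0.120417


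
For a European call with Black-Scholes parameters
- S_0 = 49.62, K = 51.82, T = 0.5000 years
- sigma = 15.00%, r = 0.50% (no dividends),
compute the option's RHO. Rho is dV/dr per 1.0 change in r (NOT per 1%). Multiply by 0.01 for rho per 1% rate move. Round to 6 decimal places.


Answer: Rho = 8.542425

Derivation:
d1 = -0.3324080399; d2 = -0.4384740571
phi(d1) = 0.3774994808; exp(-qT) = 1.0000000000; exp(-rT) = 0.9975031224
N(d2) = 0.3305213362
Rho = K*T*exp(-rT)*N(d2) = 51.8200 * 0.5000 * 0.9975031224 * 0.3305213362 = 8.542425


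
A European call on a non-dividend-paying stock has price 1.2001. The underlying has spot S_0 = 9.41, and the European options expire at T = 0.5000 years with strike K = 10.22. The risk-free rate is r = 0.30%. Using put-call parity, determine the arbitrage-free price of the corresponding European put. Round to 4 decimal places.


Answer: Put price = 1.9948

Derivation:
Put-call parity: C - P = S_0 * exp(-qT) - K * exp(-rT).
S_0 * exp(-qT) = 9.4100 * 1.00000000 = 9.41000000
K * exp(-rT) = 10.2200 * 0.99850112 = 10.20468149
P = C - S*exp(-qT) + K*exp(-rT)
P = 1.2001 - 9.41000000 + 10.20468149 = 1.9948


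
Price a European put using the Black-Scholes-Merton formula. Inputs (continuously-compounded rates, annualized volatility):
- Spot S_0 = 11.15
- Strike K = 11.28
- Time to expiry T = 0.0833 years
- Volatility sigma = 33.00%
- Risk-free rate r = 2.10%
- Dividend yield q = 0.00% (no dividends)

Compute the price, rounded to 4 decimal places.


Answer: Price = 0.4830

Derivation:
d1 = (ln(S/K) + (r - q + 0.5*sigma^2) * T) / (sigma * sqrt(T)) = -0.05571771
d2 = d1 - sigma * sqrt(T) = -0.15096145
exp(-rT) = 0.99825223; exp(-qT) = 1.00000000
P = K * exp(-rT) * N(-d2) - S_0 * exp(-qT) * N(-d1)
N(-d1) = 0.52221665; N(-d2) = 0.55999694
P = 11.2800 * 0.99825223 * 0.55999694 - 11.1500 * 1.00000000 * 0.52221665 = 0.4830


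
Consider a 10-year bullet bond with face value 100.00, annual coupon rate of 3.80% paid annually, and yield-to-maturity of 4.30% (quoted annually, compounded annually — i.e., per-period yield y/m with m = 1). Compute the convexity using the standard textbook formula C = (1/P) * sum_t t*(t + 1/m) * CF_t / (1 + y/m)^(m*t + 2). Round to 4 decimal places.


Answer: Convexity = 80.7323

Derivation:
Coupon per period c = face * coupon_rate / m = 3.800000
Periods per year m = 1; per-period yield y/m = 0.043000
Number of cashflows N = 10
Cashflows (t years, CF_t, discount factor 1/(1+y/m)^(m*t), PV):
  t = 1.0000: CF_t = 3.800000, DF = 0.958773, PV = 3.643337
  t = 2.0000: CF_t = 3.800000, DF = 0.919245, PV = 3.493132
  t = 3.0000: CF_t = 3.800000, DF = 0.881347, PV = 3.349120
  t = 4.0000: CF_t = 3.800000, DF = 0.845012, PV = 3.211045
  t = 5.0000: CF_t = 3.800000, DF = 0.810174, PV = 3.078662
  t = 6.0000: CF_t = 3.800000, DF = 0.776773, PV = 2.951738
  t = 7.0000: CF_t = 3.800000, DF = 0.744749, PV = 2.830046
  t = 8.0000: CF_t = 3.800000, DF = 0.714045, PV = 2.713371
  t = 9.0000: CF_t = 3.800000, DF = 0.684607, PV = 2.601506
  t = 10.0000: CF_t = 103.800000, DF = 0.656382, PV = 68.132491
Price P = sum_t PV_t = 96.004446
Convexity numerator sum_t t*(t + 1/m) * CF_t / (1+y/m)^(m*t + 2):
  t = 1.0000: term = 6.698239
  t = 2.0000: term = 19.266269
  t = 3.0000: term = 36.943948
  t = 4.0000: term = 59.034752
  t = 5.0000: term = 84.901369
  t = 6.0000: term = 113.961569
  t = 7.0000: term = 145.684332
  t = 8.0000: term = 179.586220
  t = 9.0000: term = 215.227972
  t = 10.0000: term = 6889.351408
Convexity = (1/P) * sum = 7750.656077 / 96.004446 = 80.732262


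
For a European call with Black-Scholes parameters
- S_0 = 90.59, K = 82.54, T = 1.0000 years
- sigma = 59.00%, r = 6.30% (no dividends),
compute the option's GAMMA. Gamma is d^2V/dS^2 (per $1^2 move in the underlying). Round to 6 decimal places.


Answer: Gamma = 0.006383

Derivation:
d1 = 0.5595098430; d2 = -0.0304901570
phi(d1) = 0.3411393735; exp(-qT) = 1.0000000000; exp(-rT) = 0.9389434737
Gamma = exp(-qT) * phi(d1) / (S * sigma * sqrt(T)) = 1.0000000000 * 0.3411393735 / (90.5900 * 0.5900 * 1.0000000000) = 0.006383


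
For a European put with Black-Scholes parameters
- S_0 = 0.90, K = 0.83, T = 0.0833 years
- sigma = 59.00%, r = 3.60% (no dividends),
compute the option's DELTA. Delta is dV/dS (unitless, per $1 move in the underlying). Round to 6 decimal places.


d1 = 0.5782461995; d2 = 0.4079619372
phi(d1) = 0.3375225801; exp(-qT) = 1.0000000000; exp(-rT) = 0.9970056919
N(-d1) = 0.2815489558
Delta = -exp(-qT) * N(-d1) = -1.0000000000 * 0.2815489558 = -0.281549

Answer: Delta = -0.281549


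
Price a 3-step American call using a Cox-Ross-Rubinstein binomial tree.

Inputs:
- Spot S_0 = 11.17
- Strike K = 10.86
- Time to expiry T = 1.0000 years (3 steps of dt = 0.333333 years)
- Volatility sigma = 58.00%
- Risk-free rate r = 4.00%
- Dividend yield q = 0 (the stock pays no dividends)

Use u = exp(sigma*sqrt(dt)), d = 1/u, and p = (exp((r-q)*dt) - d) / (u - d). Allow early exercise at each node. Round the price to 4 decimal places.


Answer: Price = V(0,0) = 3.0439

Derivation:
dt = T/N = 0.333333
u = exp(sigma*sqrt(dt)) = 1.397749; d = 1/u = 0.715436
p = (exp((r-q)*dt) - d) / (u - d) = 0.436730
Discount per step: exp(-r*dt) = 0.986755
Stock lattice S(k, i) with i counting down-moves:
  k=0: S(0,0) = 11.1700
  k=1: S(1,0) = 15.6129; S(1,1) = 7.9914
  k=2: S(2,0) = 21.8229; S(2,1) = 11.1700; S(2,2) = 5.7173
  k=3: S(3,0) = 30.5029; S(3,1) = 15.6129; S(3,2) = 7.9914; S(3,3) = 4.0904
Terminal payoffs V(N, i) = max(S_T - K, 0):
  V(3,0) = 19.642879; V(3,1) = 4.752857; V(3,2) = 0.000000; V(3,3) = 0.000000
Backward induction: V(k, i) = exp(-r*dt) * [p * V(k+1, i) + (1-p) * V(k+1, i+1)]; then take max(V_cont, immediate exercise) for American.
  V(2,0) = exp(-r*dt) * [p*19.642879 + (1-p)*4.752857] = 11.106696; exercise = 10.962857; V(2,0) = max -> 11.106696
  V(2,1) = exp(-r*dt) * [p*4.752857 + (1-p)*0.000000] = 2.048223; exercise = 0.310000; V(2,1) = max -> 2.048223
  V(2,2) = exp(-r*dt) * [p*0.000000 + (1-p)*0.000000] = 0.000000; exercise = 0.000000; V(2,2) = max -> 0.000000
  V(1,0) = exp(-r*dt) * [p*11.106696 + (1-p)*2.048223] = 5.924804; exercise = 4.752857; V(1,0) = max -> 5.924804
  V(1,1) = exp(-r*dt) * [p*2.048223 + (1-p)*0.000000] = 0.882673; exercise = 0.000000; V(1,1) = max -> 0.882673
  V(0,0) = exp(-r*dt) * [p*5.924804 + (1-p)*0.882673] = 3.043866; exercise = 0.310000; V(0,0) = max -> 3.043866


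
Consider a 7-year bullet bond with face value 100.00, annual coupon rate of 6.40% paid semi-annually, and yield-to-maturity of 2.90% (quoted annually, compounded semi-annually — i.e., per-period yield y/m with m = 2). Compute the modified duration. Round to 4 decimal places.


Coupon per period c = face * coupon_rate / m = 3.200000
Periods per year m = 2; per-period yield y/m = 0.014500
Number of cashflows N = 14
Cashflows (t years, CF_t, discount factor 1/(1+y/m)^(m*t), PV):
  t = 0.5000: CF_t = 3.200000, DF = 0.985707, PV = 3.154263
  t = 1.0000: CF_t = 3.200000, DF = 0.971619, PV = 3.109180
  t = 1.5000: CF_t = 3.200000, DF = 0.957732, PV = 3.064741
  t = 2.0000: CF_t = 3.200000, DF = 0.944043, PV = 3.020938
  t = 2.5000: CF_t = 3.200000, DF = 0.930550, PV = 2.977760
  t = 3.0000: CF_t = 3.200000, DF = 0.917250, PV = 2.935200
  t = 3.5000: CF_t = 3.200000, DF = 0.904140, PV = 2.893248
  t = 4.0000: CF_t = 3.200000, DF = 0.891217, PV = 2.851895
  t = 4.5000: CF_t = 3.200000, DF = 0.878479, PV = 2.811134
  t = 5.0000: CF_t = 3.200000, DF = 0.865923, PV = 2.770955
  t = 5.5000: CF_t = 3.200000, DF = 0.853547, PV = 2.731350
  t = 6.0000: CF_t = 3.200000, DF = 0.841347, PV = 2.692312
  t = 6.5000: CF_t = 3.200000, DF = 0.829322, PV = 2.653831
  t = 7.0000: CF_t = 103.200000, DF = 0.817469, PV = 84.362799
Price P = sum_t PV_t = 122.029606
First compute Macaulay numerator sum_t t * PV_t:
  t * PV_t at t = 0.5000: 1.577132
  t * PV_t at t = 1.0000: 3.109180
  t * PV_t at t = 1.5000: 4.597112
  t * PV_t at t = 2.0000: 6.041875
  t * PV_t at t = 2.5000: 7.444401
  t * PV_t at t = 3.0000: 8.805599
  t * PV_t at t = 3.5000: 10.126367
  t * PV_t at t = 4.0000: 11.407581
  t * PV_t at t = 4.5000: 12.650102
  t * PV_t at t = 5.0000: 13.854775
  t * PV_t at t = 5.5000: 15.022427
  t * PV_t at t = 6.0000: 16.153871
  t * PV_t at t = 6.5000: 17.249903
  t * PV_t at t = 7.0000: 590.539590
Macaulay duration D = 718.579915 / 122.029606 = 5.888570
Modified duration = D / (1 + y/m) = 5.888570 / (1 + 0.014500) = 5.804406

Answer: Modified duration = 5.8044
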